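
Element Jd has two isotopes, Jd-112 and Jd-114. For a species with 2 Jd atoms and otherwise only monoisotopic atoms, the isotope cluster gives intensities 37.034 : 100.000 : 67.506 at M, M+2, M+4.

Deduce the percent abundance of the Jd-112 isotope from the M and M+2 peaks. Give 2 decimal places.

42.55%

If p is the fraction of Jd that is Jd-112, then I(M+2)/I(M) = [C(2,1)·p^1·(1−p)] / p^2 = 2·(1−p)/p = 100.000/37.034 = 2.7002
(1−p)/p = 2.7002/2 = 1.3501  ⇒  p = 1/(1 + 1.3501) = 0.4255
Jd-112: 42.55%, Jd-114: 57.45%.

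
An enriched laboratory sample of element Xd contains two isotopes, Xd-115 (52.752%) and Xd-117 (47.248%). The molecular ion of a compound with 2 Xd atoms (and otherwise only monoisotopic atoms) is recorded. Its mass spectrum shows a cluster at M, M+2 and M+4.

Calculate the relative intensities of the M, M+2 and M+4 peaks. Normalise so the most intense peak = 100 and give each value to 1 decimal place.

55.8 : 100.0 : 44.8

Each Xd atom is independently Xd-115 (p = 0.52752) or Xd-117 (q = 0.47248); the cluster is the binomial expansion (p + q)^2.
P(M) = 0.52752^2 = 0.278277
P(M+2) = 2 × 0.52752^1 × 0.47248^1 = 0.498485
P(M+4) = 0.47248^2 = 0.223237
The M+2 peak is largest (0.498485); scaling to 100 gives 55.8 : 100.0 : 44.8.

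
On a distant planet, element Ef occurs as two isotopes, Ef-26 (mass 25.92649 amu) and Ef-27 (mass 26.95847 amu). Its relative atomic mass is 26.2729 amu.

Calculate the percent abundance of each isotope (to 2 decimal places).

Writing the weighted mean with unknown fraction x of Ef-26:
25.92649·x + 26.95847·(1 − x) = 26.2729
(25.92649 − 26.95847)·x = 26.2729 − 26.95847
x = -0.68557 / -1.03198 = 0.66432 → 66.43% Ef-26, 33.57% Ef-27.

Ef-26: 66.43%, Ef-27: 33.57%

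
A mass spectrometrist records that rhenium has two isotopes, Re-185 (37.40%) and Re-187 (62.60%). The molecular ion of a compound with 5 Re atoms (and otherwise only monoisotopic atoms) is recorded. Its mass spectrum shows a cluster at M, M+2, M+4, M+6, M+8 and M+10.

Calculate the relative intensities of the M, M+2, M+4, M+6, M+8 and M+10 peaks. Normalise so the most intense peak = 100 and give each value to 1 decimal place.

Each Re atom is independently Re-185 (p = 0.3740) or Re-187 (q = 0.6260); the cluster is the binomial expansion (p + q)^5.
P(M) = 0.3740^5 = 0.007317
P(M+2) = 5 × 0.3740^4 × 0.6260^1 = 0.061239
P(M+4) = 10 × 0.3740^3 × 0.6260^2 = 0.205005
P(M+6) = 10 × 0.3740^2 × 0.6260^3 = 0.343136
P(M+8) = 5 × 0.3740^1 × 0.6260^4 = 0.287170
P(M+10) = 0.6260^5 = 0.096133
The M+6 peak is largest (0.343136); scaling to 100 gives 2.1 : 17.8 : 59.7 : 100.0 : 83.7 : 28.0.

2.1 : 17.8 : 59.7 : 100.0 : 83.7 : 28.0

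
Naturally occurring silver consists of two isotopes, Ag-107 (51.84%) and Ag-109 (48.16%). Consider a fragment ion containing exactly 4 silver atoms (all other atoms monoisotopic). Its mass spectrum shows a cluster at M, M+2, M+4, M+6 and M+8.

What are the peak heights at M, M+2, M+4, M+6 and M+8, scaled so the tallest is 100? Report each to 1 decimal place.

19.3 : 71.8 : 100.0 : 61.9 : 14.4

The 4 Ag atoms are independent, so intensities follow the terms of (0.5184 + 0.4816)^4.
P(M) = 0.5184^4 = 0.072220
P(M+2) = 4 × 0.5184^3 × 0.4816^1 = 0.268375
P(M+4) = 6 × 0.5184^2 × 0.4816^2 = 0.373985
P(M+6) = 4 × 0.5184^1 × 0.4816^3 = 0.231624
P(M+8) = 0.4816^4 = 0.053795
The M+4 peak is largest (0.373985); scaling to 100 gives 19.3 : 71.8 : 100.0 : 61.9 : 14.4.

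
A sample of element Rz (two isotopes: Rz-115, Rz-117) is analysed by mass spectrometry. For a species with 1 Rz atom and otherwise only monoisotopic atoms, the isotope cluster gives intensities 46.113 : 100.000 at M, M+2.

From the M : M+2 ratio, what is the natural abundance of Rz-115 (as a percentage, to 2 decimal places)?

31.56%

Write p for the Rz-115 fraction. I(M+2)/I(M) = [C(1,1)·p^0·(1−p)] / p^1 = 1·(1−p)/p = 100.000/46.113 = 2.1686
(1−p)/p = 2.1686/1 = 2.1686  ⇒  p = 1/(1 + 2.1686) = 0.3156
Rz-115: 31.56%, Rz-117: 68.44%.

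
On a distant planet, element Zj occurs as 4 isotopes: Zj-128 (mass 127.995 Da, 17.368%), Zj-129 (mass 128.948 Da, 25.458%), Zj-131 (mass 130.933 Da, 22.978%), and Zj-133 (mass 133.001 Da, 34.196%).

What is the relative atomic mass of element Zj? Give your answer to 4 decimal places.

Weight each isotope mass by its fractional abundance: 0.17368 × 127.995 + 0.25458 × 128.948 + 0.22978 × 130.933 + 0.34196 × 133.001
= 22.23017 + 32.82758 + 30.08578 + 45.48102 = 130.62455 Da

130.6246 Da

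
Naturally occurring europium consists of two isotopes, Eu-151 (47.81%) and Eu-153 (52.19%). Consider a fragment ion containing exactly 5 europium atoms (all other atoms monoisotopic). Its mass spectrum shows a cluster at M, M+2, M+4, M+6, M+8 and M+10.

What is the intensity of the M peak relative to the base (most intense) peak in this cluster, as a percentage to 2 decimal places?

(0.4781 + 0.5219)^5 gives M 0.0250, M+2 0.1363, M+4 0.2977, M+6 0.3249, M+8 0.1774, M+10 0.0387; the largest is M+6.
P(M+6) = C(5,3) × 0.4781^2 × 0.5219^3 = 10 × 0.22857961 × 0.14215492 = 0.324937 (base)
P(M) = C(5,0) × 0.4781^5 × 0.5219^0 = 1 × 0.02498007 × 1.0000 = 0.024980
Relative intensity = 0.024980 / 0.324937 × 100 = 7.69

7.69%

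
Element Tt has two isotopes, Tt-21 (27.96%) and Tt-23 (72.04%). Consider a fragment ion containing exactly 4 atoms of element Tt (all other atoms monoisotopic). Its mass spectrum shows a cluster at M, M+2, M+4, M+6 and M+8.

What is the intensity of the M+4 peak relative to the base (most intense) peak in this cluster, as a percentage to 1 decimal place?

(0.2796 + 0.7204)^4 gives M 0.0061, M+2 0.0630, M+4 0.2434, M+6 0.4181, M+8 0.2693; the largest is M+6.
P(M+6) = C(4,3) × 0.2796^1 × 0.7204^3 = 4 × 0.2796 × 0.37387043 = 0.418137 (base)
P(M+4) = C(4,2) × 0.2796^2 × 0.7204^2 = 6 × 0.07817616 × 0.51897616 = 0.243429
Relative intensity = 0.243429 / 0.418137 × 100 = 58.2

58.2%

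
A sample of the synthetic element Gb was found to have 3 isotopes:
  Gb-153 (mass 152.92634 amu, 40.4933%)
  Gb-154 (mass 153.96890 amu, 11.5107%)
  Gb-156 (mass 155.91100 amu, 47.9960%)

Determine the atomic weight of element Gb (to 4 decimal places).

Weight each isotope mass by its fractional abundance: 0.404933 × 152.92634 + 0.115107 × 153.96890 + 0.479960 × 155.91100
= 61.924922 + 17.722898 + 74.831044 = 154.478864 amu

154.4789 amu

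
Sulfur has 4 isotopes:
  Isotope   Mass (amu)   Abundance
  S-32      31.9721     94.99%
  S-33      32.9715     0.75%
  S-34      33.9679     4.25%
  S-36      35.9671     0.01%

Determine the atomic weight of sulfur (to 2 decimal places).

The abundance-weighted mean is 0.9499 × 31.9721 + 0.0075 × 32.9715 + 0.0425 × 33.9679 + 0.0001 × 35.9671
= 30.37030 + 0.24729 + 1.44364 + 0.00360 = 32.06483 amu

32.06 amu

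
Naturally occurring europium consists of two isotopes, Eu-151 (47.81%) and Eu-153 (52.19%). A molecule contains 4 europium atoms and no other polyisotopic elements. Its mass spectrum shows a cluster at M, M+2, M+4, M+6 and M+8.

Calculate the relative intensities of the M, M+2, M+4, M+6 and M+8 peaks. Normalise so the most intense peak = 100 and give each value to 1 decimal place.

14.0 : 61.1 : 100.0 : 72.8 : 19.9

Each Eu atom is independently Eu-151 (p = 0.4781) or Eu-153 (q = 0.5219); the cluster is the binomial expansion (p + q)^4.
P(M) = 0.4781^4 = 0.052249
P(M+2) = 4 × 0.4781^3 × 0.5219^1 = 0.228141
P(M+4) = 6 × 0.4781^2 × 0.5219^2 = 0.373563
P(M+6) = 4 × 0.4781^1 × 0.5219^3 = 0.271857
P(M+8) = 0.5219^4 = 0.074191
The M+4 peak is largest (0.373563); scaling to 100 gives 14.0 : 61.1 : 100.0 : 72.8 : 19.9.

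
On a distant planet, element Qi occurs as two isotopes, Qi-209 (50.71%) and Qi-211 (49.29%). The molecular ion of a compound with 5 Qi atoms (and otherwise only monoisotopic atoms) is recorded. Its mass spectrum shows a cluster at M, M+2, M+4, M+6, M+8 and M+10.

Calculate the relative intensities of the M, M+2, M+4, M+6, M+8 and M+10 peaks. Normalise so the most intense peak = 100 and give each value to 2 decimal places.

The 5 Qi atoms are independent, so intensities follow the terms of (0.5071 + 0.4929)^5.
P(M) = 0.5071^5 = 0.033533
P(M+2) = 5 × 0.5071^4 × 0.4929^1 = 0.162968
P(M+4) = 10 × 0.5071^3 × 0.4929^2 = 0.316810
P(M+6) = 10 × 0.5071^2 × 0.4929^3 = 0.307938
P(M+8) = 5 × 0.5071^1 × 0.4929^4 = 0.149658
P(M+10) = 0.4929^5 = 0.029093
The M+4 peak is largest (0.316810); scaling to 100 gives 10.58 : 51.44 : 100.00 : 97.20 : 47.24 : 9.18.

10.58 : 51.44 : 100.00 : 97.20 : 47.24 : 9.18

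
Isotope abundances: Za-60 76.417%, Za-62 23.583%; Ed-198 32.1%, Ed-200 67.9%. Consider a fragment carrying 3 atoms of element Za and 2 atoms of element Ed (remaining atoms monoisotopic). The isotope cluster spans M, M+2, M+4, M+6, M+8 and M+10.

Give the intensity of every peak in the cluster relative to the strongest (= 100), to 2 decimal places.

11.52 : 59.43 : 100.00 : 62.01 : 16.17 : 1.52

Element Za pattern (n=3): 0.4462415 : 0.41314288 : 0.12749975 : 0.01311587
Element Ed pattern (n=2): 0.103041 : 0.435918 : 0.461041
Convolve the two distributions (both contribute in 2-u steps):
  M: 0.4462415×0.103041 = 0.045981
  M+2: 0.4462415×0.435918 + 0.41314288×0.103041 = 0.237095
  M+4: 0.4462415×0.461041 + 0.41314288×0.435918 + 0.12749975×0.103041 = 0.398970
  M+6: 0.41314288×0.461041 + 0.12749975×0.435918 + 0.01311587×0.103041 = 0.247407
  M+8: 0.12749975×0.461041 + 0.01311587×0.435918 = 0.064500
  M+10: 0.01311587×0.461041 = 0.006047
Scale to base peak (0.398970) = 100: 11.52 : 59.43 : 100.00 : 62.01 : 16.17 : 1.52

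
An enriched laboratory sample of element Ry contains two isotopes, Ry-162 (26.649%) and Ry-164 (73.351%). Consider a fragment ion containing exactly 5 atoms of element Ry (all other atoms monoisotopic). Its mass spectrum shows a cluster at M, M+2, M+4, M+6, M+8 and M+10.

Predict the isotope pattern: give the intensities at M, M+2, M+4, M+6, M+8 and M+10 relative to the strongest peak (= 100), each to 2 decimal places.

Each Ry atom is independently Ry-162 (p = 0.26649) or Ry-164 (q = 0.73351); the cluster is the binomial expansion (p + q)^5.
P(M) = 0.26649^5 = 0.001344
P(M+2) = 5 × 0.26649^4 × 0.73351^1 = 0.018497
P(M+4) = 10 × 0.26649^3 × 0.73351^2 = 0.101825
P(M+6) = 10 × 0.26649^2 × 0.73351^3 = 0.280272
P(M+8) = 5 × 0.26649^1 × 0.73351^4 = 0.385723
P(M+10) = 0.73351^5 = 0.212339
The M+8 peak is largest (0.385723); scaling to 100 gives 0.35 : 4.80 : 26.40 : 72.66 : 100.00 : 55.05.

0.35 : 4.80 : 26.40 : 72.66 : 100.00 : 55.05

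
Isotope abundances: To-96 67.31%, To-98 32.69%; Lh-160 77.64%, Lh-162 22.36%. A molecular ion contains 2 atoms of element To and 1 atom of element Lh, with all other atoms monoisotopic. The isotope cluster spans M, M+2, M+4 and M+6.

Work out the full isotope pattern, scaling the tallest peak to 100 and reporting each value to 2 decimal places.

Element To pattern (n=2): 0.45306361 : 0.44007278 : 0.10686361
Element Lh pattern (n=1): 0.7764 : 0.2236
Convolve the two distributions (both contribute in 2-u steps):
  M: 0.45306361×0.7764 = 0.351759
  M+2: 0.45306361×0.2236 + 0.44007278×0.7764 = 0.442978
  M+4: 0.44007278×0.2236 + 0.10686361×0.7764 = 0.181369
  M+6: 0.10686361×0.2236 = 0.023895
Scale to base peak (0.442978) = 100: 79.41 : 100.00 : 40.94 : 5.39

79.41 : 100.00 : 40.94 : 5.39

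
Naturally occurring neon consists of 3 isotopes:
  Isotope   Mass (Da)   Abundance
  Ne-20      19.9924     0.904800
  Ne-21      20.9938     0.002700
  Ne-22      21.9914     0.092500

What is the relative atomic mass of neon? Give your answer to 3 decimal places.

20.180 Da

The abundance-weighted mean is 0.904800 × 19.9924 + 0.002700 × 20.9938 + 0.092500 × 21.9914
= 18.08912 + 0.05668 + 2.03420 = 20.18000 Da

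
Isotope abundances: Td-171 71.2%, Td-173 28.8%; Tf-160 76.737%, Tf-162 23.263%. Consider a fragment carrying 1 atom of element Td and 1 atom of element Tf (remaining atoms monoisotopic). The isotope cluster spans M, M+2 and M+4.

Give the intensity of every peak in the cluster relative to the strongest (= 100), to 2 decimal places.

Element Td pattern (n=1): 0.7120 : 0.2880
Element Tf pattern (n=1): 0.76737 : 0.23263
Convolve the two distributions (both contribute in 2-u steps):
  M: 0.7120×0.76737 = 0.546367
  M+2: 0.7120×0.23263 + 0.2880×0.76737 = 0.386635
  M+4: 0.2880×0.23263 = 0.066997
Scale to base peak (0.546367) = 100: 100.00 : 70.76 : 12.26

100.00 : 70.76 : 12.26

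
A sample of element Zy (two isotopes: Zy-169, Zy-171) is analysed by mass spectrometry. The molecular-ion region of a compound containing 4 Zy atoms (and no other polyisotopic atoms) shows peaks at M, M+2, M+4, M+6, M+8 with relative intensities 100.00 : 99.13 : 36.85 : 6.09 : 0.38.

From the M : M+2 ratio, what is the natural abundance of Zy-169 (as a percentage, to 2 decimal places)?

Let p = fractional abundance of Zy-169. I(M+2)/I(M) = [C(4,1)·p^3·(1−p)] / p^4 = 4·(1−p)/p = 99.13/100.00 = 0.9913
(1−p)/p = 0.9913/4 = 0.2478  ⇒  p = 1/(1 + 0.2478) = 0.8014
Zy-169: 80.14%, Zy-171: 19.86%.

80.14%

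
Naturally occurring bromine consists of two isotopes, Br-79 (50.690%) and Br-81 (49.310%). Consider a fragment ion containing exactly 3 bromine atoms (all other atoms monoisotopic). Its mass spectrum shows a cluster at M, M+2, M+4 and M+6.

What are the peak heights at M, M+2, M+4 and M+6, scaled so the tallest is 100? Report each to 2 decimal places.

34.27 : 100.00 : 97.28 : 31.54

Expanding (0.50690 + 0.49310)^3:
P(M) = 0.50690^3 = 0.130247
P(M+2) = 3 × 0.50690^2 × 0.49310^1 = 0.380103
P(M+4) = 3 × 0.50690^1 × 0.49310^2 = 0.369755
P(M+6) = 0.49310^3 = 0.119896
The M+2 peak is largest (0.380103); scaling to 100 gives 34.27 : 100.00 : 97.28 : 31.54.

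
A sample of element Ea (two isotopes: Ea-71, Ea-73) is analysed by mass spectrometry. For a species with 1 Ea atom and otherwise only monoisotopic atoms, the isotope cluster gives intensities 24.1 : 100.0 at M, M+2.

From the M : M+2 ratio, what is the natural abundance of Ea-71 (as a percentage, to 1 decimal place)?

19.4%

Let p = fractional abundance of Ea-71. I(M+2)/I(M) = [C(1,1)·p^0·(1−p)] / p^1 = 1·(1−p)/p = 100.0/24.1 = 4.1494
(1−p)/p = 4.1494/1 = 4.1494  ⇒  p = 1/(1 + 4.1494) = 0.1942
Ea-71: 19.4%, Ea-73: 80.6%.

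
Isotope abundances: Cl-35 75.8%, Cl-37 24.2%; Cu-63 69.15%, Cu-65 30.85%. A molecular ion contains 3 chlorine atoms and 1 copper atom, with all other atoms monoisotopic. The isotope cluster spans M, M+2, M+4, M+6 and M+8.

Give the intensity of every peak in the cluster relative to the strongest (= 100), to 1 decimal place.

71.2 : 100.0 : 52.2 : 12.0 : 1.0

Chlorine pattern (n=3): 0.43551951 : 0.41713346 : 0.13317454 : 0.01417249
Copper pattern (n=1): 0.6915 : 0.3085
Convolve the two distributions (both contribute in 2-u steps):
  M: 0.43551951×0.6915 = 0.301162
  M+2: 0.43551951×0.3085 + 0.41713346×0.6915 = 0.422806
  M+4: 0.41713346×0.3085 + 0.13317454×0.6915 = 0.220776
  M+6: 0.13317454×0.3085 + 0.01417249×0.6915 = 0.050885
  M+8: 0.01417249×0.3085 = 0.004372
Scale to base peak (0.422806) = 100: 71.2 : 100.0 : 52.2 : 12.0 : 1.0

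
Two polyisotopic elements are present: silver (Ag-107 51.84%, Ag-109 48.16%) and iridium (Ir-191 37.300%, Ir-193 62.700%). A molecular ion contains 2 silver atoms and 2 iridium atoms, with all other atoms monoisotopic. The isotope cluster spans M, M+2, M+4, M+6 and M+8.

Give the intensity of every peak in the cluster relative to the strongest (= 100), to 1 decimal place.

Silver pattern (n=2): 0.26873856 : 0.49932288 : 0.23193856
Iridium pattern (n=2): 0.139129 : 0.467742 : 0.393129
Convolve the two distributions (both contribute in 2-u steps):
  M: 0.26873856×0.139129 = 0.037389
  M+2: 0.26873856×0.467742 + 0.49932288×0.139129 = 0.195171
  M+4: 0.26873856×0.393129 + 0.49932288×0.467742 + 0.23193856×0.139129 = 0.371473
  M+6: 0.49932288×0.393129 + 0.23193856×0.467742 = 0.304786
  M+8: 0.23193856×0.393129 = 0.091182
Scale to base peak (0.371473) = 100: 10.1 : 52.5 : 100.0 : 82.0 : 24.5

10.1 : 52.5 : 100.0 : 82.0 : 24.5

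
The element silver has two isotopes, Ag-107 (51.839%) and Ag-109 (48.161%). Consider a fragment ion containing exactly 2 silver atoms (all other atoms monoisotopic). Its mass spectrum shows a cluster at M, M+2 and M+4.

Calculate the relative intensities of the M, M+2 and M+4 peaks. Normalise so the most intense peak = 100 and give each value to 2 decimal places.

53.82 : 100.00 : 46.45

The 2 Ag atoms are independent, so intensities follow the terms of (0.51839 + 0.48161)^2.
P(M) = 0.51839^2 = 0.268728
P(M+2) = 2 × 0.51839^1 × 0.48161^1 = 0.499324
P(M+4) = 0.48161^2 = 0.231948
The M+2 peak is largest (0.499324); scaling to 100 gives 53.82 : 100.00 : 46.45.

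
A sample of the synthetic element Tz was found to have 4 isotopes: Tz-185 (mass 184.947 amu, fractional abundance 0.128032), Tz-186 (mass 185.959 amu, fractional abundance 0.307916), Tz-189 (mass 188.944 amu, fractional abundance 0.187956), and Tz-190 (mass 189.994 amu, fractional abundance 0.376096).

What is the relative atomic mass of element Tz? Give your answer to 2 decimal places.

187.91 amu

The abundance-weighted mean is 0.128032 × 184.947 + 0.307916 × 185.959 + 0.187956 × 188.944 + 0.376096 × 189.994
= 23.6791 + 57.2598 + 35.5132 + 71.4560 = 187.9081 amu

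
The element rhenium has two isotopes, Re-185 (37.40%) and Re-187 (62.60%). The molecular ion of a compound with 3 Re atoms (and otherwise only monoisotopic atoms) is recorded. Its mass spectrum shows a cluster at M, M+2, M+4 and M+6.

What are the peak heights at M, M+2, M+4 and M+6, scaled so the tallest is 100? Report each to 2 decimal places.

The 3 Re atoms are independent, so intensities follow the terms of (0.3740 + 0.6260)^3.
P(M) = 0.3740^3 = 0.052314
P(M+2) = 3 × 0.3740^2 × 0.6260^1 = 0.262687
P(M+4) = 3 × 0.3740^1 × 0.6260^2 = 0.439685
P(M+6) = 0.6260^3 = 0.245314
The M+4 peak is largest (0.439685); scaling to 100 gives 11.90 : 59.74 : 100.00 : 55.79.

11.90 : 59.74 : 100.00 : 55.79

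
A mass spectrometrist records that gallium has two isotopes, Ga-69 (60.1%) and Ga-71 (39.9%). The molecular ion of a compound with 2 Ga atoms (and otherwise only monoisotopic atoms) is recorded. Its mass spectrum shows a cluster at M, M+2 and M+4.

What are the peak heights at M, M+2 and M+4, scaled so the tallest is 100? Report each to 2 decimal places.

75.31 : 100.00 : 33.19

Each Ga atom is independently Ga-69 (p = 0.601) or Ga-71 (q = 0.399); the cluster is the binomial expansion (p + q)^2.
P(M) = 0.601^2 = 0.361201
P(M+2) = 2 × 0.601^1 × 0.399^1 = 0.479598
P(M+4) = 0.399^2 = 0.159201
The M+2 peak is largest (0.479598); scaling to 100 gives 75.31 : 100.00 : 33.19.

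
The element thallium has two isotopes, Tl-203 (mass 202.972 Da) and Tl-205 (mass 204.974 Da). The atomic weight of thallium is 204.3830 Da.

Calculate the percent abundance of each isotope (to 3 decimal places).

Tl-203: 29.520%, Tl-205: 70.480%

Writing the weighted mean with unknown fraction x of Tl-203:
202.972·x + 204.974·(1 − x) = 204.3830
(202.972 − 204.974)·x = 204.3830 − 204.974
x = -0.5910 / -2.002 = 0.29520 → 29.520% Tl-203, 70.480% Tl-205.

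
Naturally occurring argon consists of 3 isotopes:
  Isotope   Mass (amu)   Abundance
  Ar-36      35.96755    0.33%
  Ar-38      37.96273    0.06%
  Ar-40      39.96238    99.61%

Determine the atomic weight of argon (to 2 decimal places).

The abundance-weighted mean is 0.0033 × 35.96755 + 0.0006 × 37.96273 + 0.9961 × 39.96238
= 0.118693 + 0.022778 + 39.806527 = 39.947998 amu

39.95 amu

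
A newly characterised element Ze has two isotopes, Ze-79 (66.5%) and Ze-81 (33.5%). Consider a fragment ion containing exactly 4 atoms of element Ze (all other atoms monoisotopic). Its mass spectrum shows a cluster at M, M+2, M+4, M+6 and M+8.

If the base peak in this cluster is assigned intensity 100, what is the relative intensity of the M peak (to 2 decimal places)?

49.63

Term probabilities: M 0.1956, M+2 0.3941, M+4 0.2978, M+6 0.1000, M+8 0.0126. Base peak = M+2.
P(M+2) = C(4,1) × 0.665^3 × 0.335^1 = 4 × 0.29407963 × 0.3350 = 0.394067 (base)
P(M) = C(4,0) × 0.665^4 × 0.335^0 = 1 × 0.19556295 × 1.0000 = 0.195563
Relative intensity = 0.195563 / 0.394067 × 100 = 49.63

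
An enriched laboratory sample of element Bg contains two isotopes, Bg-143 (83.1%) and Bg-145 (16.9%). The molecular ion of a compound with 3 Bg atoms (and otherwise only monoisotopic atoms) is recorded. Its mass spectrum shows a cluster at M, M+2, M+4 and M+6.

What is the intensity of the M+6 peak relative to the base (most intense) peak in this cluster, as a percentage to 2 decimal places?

Binomial terms of (0.831 + 0.169)^3: M 0.5739, M+2 0.3501, M+4 0.0712, M+6 0.0048 → M is the base peak.
P(M) = C(3,0) × 0.831^3 × 0.169^0 = 1 × 0.57385619 × 1.0000 = 0.573856 (base)
P(M+6) = C(3,3) × 0.831^0 × 0.169^3 = 1 × 1.0000 × 0.00482681 = 0.004827
Relative intensity = 0.004827 / 0.573856 × 100 = 0.84

0.84%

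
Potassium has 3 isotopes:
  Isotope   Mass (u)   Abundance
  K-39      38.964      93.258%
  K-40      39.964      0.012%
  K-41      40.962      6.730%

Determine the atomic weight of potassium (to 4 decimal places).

39.0986 u

Average mass = Σ (abundance × isotope mass) = 0.93258 × 38.964 + 0.00012 × 39.964 + 0.06730 × 40.962
= 36.33705 + 0.00480 + 2.75674 = 39.09859 u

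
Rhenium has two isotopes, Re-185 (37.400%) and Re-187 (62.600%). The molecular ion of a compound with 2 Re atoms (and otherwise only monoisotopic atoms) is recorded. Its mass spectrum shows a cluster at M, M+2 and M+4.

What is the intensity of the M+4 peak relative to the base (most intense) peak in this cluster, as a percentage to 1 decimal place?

(0.37400 + 0.62600)^2 gives M 0.1399, M+2 0.4682, M+4 0.3919; the largest is M+2.
P(M+2) = C(2,1) × 0.37400^1 × 0.62600^1 = 2 × 0.3740 × 0.6260 = 0.468248 (base)
P(M+4) = C(2,2) × 0.37400^0 × 0.62600^2 = 1 × 1.0000 × 0.391876 = 0.391876
Relative intensity = 0.391876 / 0.468248 × 100 = 83.7

83.7%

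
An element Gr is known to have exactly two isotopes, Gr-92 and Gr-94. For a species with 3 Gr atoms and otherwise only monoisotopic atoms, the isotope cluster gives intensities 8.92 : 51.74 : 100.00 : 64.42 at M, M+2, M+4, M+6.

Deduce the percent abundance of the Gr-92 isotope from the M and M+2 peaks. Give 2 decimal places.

Write p for the Gr-92 fraction. I(M+2)/I(M) = [C(3,1)·p^2·(1−p)] / p^3 = 3·(1−p)/p = 51.74/8.92 = 5.8004
(1−p)/p = 5.8004/3 = 1.9335  ⇒  p = 1/(1 + 1.9335) = 0.3409
Gr-92: 34.09%, Gr-94: 65.91%.

34.09%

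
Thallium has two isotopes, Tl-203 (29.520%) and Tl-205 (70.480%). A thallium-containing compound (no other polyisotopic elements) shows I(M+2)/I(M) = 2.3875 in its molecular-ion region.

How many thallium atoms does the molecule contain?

The M+2/M ratio from n Tl atoms is n · q/p = n · 0.70480/0.29520.
n = 2.3875 × 0.29520/0.70480 = 1.00 ≈ 1

1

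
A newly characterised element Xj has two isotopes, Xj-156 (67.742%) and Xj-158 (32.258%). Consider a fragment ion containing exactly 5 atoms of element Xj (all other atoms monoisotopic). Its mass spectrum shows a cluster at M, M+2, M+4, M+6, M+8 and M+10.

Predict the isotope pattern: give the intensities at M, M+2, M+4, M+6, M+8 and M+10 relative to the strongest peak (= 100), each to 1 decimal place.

Expanding (0.67742 + 0.32258)^5:
P(M) = 0.67742^5 = 0.142656
P(M+2) = 5 × 0.67742^4 × 0.32258^1 = 0.339656
P(M+4) = 10 × 0.67742^3 × 0.32258^2 = 0.323481
P(M+6) = 10 × 0.67742^2 × 0.32258^3 = 0.154038
P(M+8) = 5 × 0.67742^1 × 0.32258^4 = 0.036676
P(M+10) = 0.32258^5 = 0.003493
The M+2 peak is largest (0.339656); scaling to 100 gives 42.0 : 100.0 : 95.2 : 45.4 : 10.8 : 1.0.

42.0 : 100.0 : 95.2 : 45.4 : 10.8 : 1.0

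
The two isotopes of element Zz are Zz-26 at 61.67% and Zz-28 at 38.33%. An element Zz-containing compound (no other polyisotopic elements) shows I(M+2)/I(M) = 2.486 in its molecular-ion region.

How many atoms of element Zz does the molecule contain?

4

The M+2/M ratio from n Zz atoms is n · q/p = n · 0.3833/0.6167.
n = 2.486 × 0.6167/0.3833 = 4.00 ≈ 4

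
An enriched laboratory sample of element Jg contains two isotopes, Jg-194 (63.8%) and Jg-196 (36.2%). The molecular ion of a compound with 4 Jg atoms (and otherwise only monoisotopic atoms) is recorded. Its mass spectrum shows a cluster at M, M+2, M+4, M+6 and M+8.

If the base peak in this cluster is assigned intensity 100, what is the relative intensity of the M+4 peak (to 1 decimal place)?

Term probabilities: M 0.1657, M+2 0.3760, M+4 0.3200, M+6 0.1211, M+8 0.0172. Base peak = M+2.
P(M+2) = C(4,1) × 0.638^3 × 0.362^1 = 4 × 0.25969407 × 0.3620 = 0.376037 (base)
P(M+4) = C(4,2) × 0.638^2 × 0.362^2 = 6 × 0.407044 × 0.131044 = 0.320044
Relative intensity = 0.320044 / 0.376037 × 100 = 85.1

85.1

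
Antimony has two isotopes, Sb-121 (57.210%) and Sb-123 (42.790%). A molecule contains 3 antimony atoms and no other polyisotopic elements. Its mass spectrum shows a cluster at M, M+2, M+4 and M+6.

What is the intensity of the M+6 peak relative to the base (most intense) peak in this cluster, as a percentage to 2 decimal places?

Binomial terms of (0.57210 + 0.42790)^3: M 0.1872, M+2 0.4202, M+4 0.3143, M+6 0.0783 → M+2 is the base peak.
P(M+2) = C(3,1) × 0.57210^2 × 0.42790^1 = 3 × 0.32729841 × 0.4279 = 0.420153 (base)
P(M+6) = C(3,3) × 0.57210^0 × 0.42790^3 = 1 × 1.0000 × 0.07834781 = 0.078348
Relative intensity = 0.078348 / 0.420153 × 100 = 18.65

18.65%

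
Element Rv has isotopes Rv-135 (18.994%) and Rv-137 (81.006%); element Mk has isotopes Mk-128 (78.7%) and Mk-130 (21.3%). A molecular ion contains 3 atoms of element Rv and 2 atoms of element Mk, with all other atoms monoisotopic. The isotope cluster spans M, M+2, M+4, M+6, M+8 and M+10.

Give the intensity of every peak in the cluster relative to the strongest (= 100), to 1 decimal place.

0.9 : 12.3 : 57.0 : 100.0 : 42.6 : 5.3

Element Rv pattern (n=3): 0.0068525 : 0.0876741 : 0.37391429 : 0.53155911
Element Mk pattern (n=2): 0.619369 : 0.335262 : 0.045369
Convolve the two distributions (both contribute in 2-u steps):
  M: 0.0068525×0.619369 = 0.004244
  M+2: 0.0068525×0.335262 + 0.0876741×0.619369 = 0.056600
  M+4: 0.0068525×0.045369 + 0.0876741×0.335262 + 0.37391429×0.619369 = 0.261296
  M+6: 0.0876741×0.045369 + 0.37391429×0.335262 + 0.53155911×0.619369 = 0.458568
  M+8: 0.37391429×0.045369 + 0.53155911×0.335262 = 0.195176
  M+10: 0.53155911×0.045369 = 0.024116
Scale to base peak (0.458568) = 100: 0.9 : 12.3 : 57.0 : 100.0 : 42.6 : 5.3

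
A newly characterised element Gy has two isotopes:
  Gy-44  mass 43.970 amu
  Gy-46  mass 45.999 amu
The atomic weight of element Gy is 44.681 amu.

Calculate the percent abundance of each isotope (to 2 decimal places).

Let x be the fractional abundance of Gy-44; then Gy-46 has abundance 1 − x.
43.970·x + 45.999·(1 − x) = 44.681
(43.970 − 45.999)·x = 44.681 − 45.999
x = -1.318 / -2.029 = 0.64958 → 64.96% Gy-44, 35.04% Gy-46.

Gy-44: 64.96%, Gy-46: 35.04%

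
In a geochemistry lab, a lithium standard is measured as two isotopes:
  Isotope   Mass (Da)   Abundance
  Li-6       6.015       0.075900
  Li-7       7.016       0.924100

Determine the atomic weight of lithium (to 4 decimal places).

Average mass = Σ (abundance × isotope mass) = 0.075900 × 6.015 + 0.924100 × 7.016
= 0.45654 + 6.48349 = 6.94003 Da

6.9400 Da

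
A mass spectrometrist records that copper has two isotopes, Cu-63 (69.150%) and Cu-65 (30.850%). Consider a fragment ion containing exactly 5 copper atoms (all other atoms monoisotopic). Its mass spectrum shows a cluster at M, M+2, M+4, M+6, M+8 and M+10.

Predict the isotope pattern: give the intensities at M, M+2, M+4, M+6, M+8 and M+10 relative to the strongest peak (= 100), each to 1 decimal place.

Each Cu atom is independently Cu-63 (p = 0.69150) or Cu-65 (q = 0.30850); the cluster is the binomial expansion (p + q)^5.
P(M) = 0.69150^5 = 0.158111
P(M+2) = 5 × 0.69150^4 × 0.30850^1 = 0.352691
P(M+4) = 10 × 0.69150^3 × 0.30850^2 = 0.314693
P(M+6) = 10 × 0.69150^2 × 0.30850^3 = 0.140394
P(M+8) = 5 × 0.69150^1 × 0.30850^4 = 0.031317
P(M+10) = 0.30850^5 = 0.002794
The M+2 peak is largest (0.352691); scaling to 100 gives 44.8 : 100.0 : 89.2 : 39.8 : 8.9 : 0.8.

44.8 : 100.0 : 89.2 : 39.8 : 8.9 : 0.8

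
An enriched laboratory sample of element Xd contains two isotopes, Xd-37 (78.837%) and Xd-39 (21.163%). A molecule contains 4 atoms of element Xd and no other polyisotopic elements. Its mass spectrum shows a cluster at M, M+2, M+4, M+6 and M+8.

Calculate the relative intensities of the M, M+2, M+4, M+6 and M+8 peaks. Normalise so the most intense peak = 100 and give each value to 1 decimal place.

Expanding (0.78837 + 0.21163)^4:
P(M) = 0.78837^4 = 0.386296
P(M+2) = 4 × 0.78837^3 × 0.21163^1 = 0.414789
P(M+4) = 6 × 0.78837^2 × 0.21163^2 = 0.167019
P(M+6) = 4 × 0.78837^1 × 0.21163^3 = 0.029890
P(M+8) = 0.21163^4 = 0.002006
The M+2 peak is largest (0.414789); scaling to 100 gives 93.1 : 100.0 : 40.3 : 7.2 : 0.5.

93.1 : 100.0 : 40.3 : 7.2 : 0.5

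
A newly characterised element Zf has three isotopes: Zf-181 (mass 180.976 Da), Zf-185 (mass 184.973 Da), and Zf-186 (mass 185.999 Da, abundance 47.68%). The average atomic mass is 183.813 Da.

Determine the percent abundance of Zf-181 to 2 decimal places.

Let x and y be the fractions of Zf-181 and Zf-185. Then x + y = 1 − 0.4768 = 0.5232 and 180.976x + 184.973y = 183.813 − 0.4768×185.999 = 95.1286768.
Substituting: 180.976x + 184.973(0.5232 − x) = 95.1286768
(180.976 − 184.973)x = -1.6491968  ⇒  x = 0.41261, y = 0.11059
Zf-181: 41.26%, Zf-185: 11.06%.

41.26%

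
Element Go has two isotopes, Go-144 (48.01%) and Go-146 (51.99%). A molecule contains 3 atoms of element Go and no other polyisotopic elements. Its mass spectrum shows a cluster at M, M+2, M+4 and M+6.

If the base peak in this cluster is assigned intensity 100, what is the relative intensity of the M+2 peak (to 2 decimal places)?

(0.4801 + 0.5199)^3 gives M 0.1107, M+2 0.3595, M+4 0.3893, M+6 0.1405; the largest is M+4.
P(M+4) = C(3,2) × 0.4801^1 × 0.5199^2 = 3 × 0.4801 × 0.27029601 = 0.389307 (base)
P(M+2) = C(3,1) × 0.4801^2 × 0.5199^1 = 3 × 0.23049601 × 0.5199 = 0.359505
Relative intensity = 0.359505 / 0.389307 × 100 = 92.34

92.34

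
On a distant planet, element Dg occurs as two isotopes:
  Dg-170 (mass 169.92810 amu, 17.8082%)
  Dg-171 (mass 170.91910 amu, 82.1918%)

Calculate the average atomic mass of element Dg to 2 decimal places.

170.74 amu

Weight each isotope mass by its fractional abundance: 0.178082 × 169.92810 + 0.821918 × 170.91910
= 30.261136 + 140.481485 = 170.742621 amu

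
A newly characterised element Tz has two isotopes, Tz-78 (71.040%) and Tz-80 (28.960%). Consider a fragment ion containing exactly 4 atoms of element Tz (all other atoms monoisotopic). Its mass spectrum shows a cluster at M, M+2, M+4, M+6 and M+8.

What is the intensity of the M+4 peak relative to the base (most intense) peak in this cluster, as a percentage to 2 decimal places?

61.15%

Term probabilities: M 0.2547, M+2 0.4153, M+4 0.2540, M+6 0.0690, M+8 0.0070. Base peak = M+2.
P(M+2) = C(4,1) × 0.71040^3 × 0.28960^1 = 4 × 0.35851626 × 0.2896 = 0.415305 (base)
P(M+4) = C(4,2) × 0.71040^2 × 0.28960^2 = 6 × 0.50466816 × 0.08386816 = 0.253954
Relative intensity = 0.253954 / 0.415305 × 100 = 61.15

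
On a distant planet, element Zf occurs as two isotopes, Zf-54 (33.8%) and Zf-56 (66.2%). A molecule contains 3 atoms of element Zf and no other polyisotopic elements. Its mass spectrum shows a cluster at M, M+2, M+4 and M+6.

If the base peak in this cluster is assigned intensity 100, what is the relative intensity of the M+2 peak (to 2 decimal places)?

Binomial terms of (0.338 + 0.662)^3: M 0.0386, M+2 0.2269, M+4 0.4444, M+6 0.2901 → M+4 is the base peak.
P(M+4) = C(3,2) × 0.338^1 × 0.662^2 = 3 × 0.3380 × 0.438244 = 0.444379 (base)
P(M+2) = C(3,1) × 0.338^2 × 0.662^1 = 3 × 0.114244 × 0.6620 = 0.226889
Relative intensity = 0.226889 / 0.444379 × 100 = 51.06

51.06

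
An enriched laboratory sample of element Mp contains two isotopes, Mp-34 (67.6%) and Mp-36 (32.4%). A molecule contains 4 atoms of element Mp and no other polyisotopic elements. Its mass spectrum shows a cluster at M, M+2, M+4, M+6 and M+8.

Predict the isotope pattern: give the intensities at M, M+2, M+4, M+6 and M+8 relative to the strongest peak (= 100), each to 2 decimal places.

Each Mp atom is independently Mp-34 (p = 0.676) or Mp-36 (q = 0.324); the cluster is the binomial expansion (p + q)^4.
P(M) = 0.676^4 = 0.208827
P(M+2) = 4 × 0.676^3 × 0.324^1 = 0.400355
P(M+4) = 6 × 0.676^2 × 0.324^2 = 0.287829
P(M+6) = 4 × 0.676^1 × 0.324^3 = 0.091969
P(M+8) = 0.324^4 = 0.011020
The M+2 peak is largest (0.400355); scaling to 100 gives 52.16 : 100.00 : 71.89 : 22.97 : 2.75.

52.16 : 100.00 : 71.89 : 22.97 : 2.75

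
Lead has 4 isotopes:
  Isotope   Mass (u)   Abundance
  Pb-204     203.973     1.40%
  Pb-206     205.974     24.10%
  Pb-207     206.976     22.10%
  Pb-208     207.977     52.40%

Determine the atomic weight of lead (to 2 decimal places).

207.22 u

Average mass = Σ (abundance × isotope mass) = 0.0140 × 203.973 + 0.2410 × 205.974 + 0.2210 × 206.976 + 0.5240 × 207.977
= 2.8556 + 49.6397 + 45.7417 + 108.9799 = 207.2169 u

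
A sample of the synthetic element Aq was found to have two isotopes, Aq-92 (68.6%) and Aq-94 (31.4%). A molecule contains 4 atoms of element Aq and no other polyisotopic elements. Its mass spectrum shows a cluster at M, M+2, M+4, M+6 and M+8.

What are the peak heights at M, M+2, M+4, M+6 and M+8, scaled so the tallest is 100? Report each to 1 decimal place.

Each Aq atom is independently Aq-92 (p = 0.686) or Aq-94 (q = 0.314); the cluster is the binomial expansion (p + q)^4.
P(M) = 0.686^4 = 0.221461
P(M+2) = 4 × 0.686^3 × 0.314^1 = 0.405473
P(M+4) = 6 × 0.686^2 × 0.314^2 = 0.278393
P(M+6) = 4 × 0.686^1 × 0.314^3 = 0.084952
P(M+8) = 0.314^4 = 0.009721
The M+2 peak is largest (0.405473); scaling to 100 gives 54.6 : 100.0 : 68.7 : 21.0 : 2.4.

54.6 : 100.0 : 68.7 : 21.0 : 2.4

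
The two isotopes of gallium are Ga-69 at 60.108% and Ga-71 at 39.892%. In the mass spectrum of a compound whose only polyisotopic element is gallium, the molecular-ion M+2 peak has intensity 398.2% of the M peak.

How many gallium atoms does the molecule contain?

6

The M+2/M ratio from n Ga atoms is n · q/p = n · 0.39892/0.60108.
n = 3.982 × 0.60108/0.39892 = 6.00 ≈ 6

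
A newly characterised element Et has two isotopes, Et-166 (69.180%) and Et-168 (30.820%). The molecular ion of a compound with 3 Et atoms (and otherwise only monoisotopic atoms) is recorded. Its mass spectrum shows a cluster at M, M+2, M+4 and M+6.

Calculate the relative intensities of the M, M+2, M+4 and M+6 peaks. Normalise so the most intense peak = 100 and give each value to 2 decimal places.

Expanding (0.69180 + 0.30820)^3:
P(M) = 0.69180^3 = 0.331087
P(M+2) = 3 × 0.69180^2 × 0.30820^1 = 0.442502
P(M+4) = 3 × 0.69180^1 × 0.30820^2 = 0.197137
P(M+6) = 0.30820^3 = 0.029275
The M+2 peak is largest (0.442502); scaling to 100 gives 74.82 : 100.00 : 44.55 : 6.62.

74.82 : 100.00 : 44.55 : 6.62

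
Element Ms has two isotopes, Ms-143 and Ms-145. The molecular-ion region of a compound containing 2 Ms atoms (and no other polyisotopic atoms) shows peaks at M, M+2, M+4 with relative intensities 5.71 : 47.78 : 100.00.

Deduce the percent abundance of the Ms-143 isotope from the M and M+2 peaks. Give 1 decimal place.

19.3%

Let p = fractional abundance of Ms-143. I(M+2)/I(M) = [C(2,1)·p^1·(1−p)] / p^2 = 2·(1−p)/p = 47.78/5.71 = 8.3678
(1−p)/p = 8.3678/2 = 4.1839  ⇒  p = 1/(1 + 4.1839) = 0.1929
Ms-143: 19.3%, Ms-145: 80.7%.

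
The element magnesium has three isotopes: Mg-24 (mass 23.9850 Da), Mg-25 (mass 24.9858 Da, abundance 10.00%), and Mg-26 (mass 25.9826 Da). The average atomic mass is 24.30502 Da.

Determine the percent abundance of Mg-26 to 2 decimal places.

11.01%

Let x and y be the fractions of Mg-24 and Mg-26. Then x + y = 1 − 0.1000 = 0.9000 and 23.9850x + 25.9826y = 24.30502 − 0.1000×24.9858 = 21.80644.
Substituting: 23.9850x + 25.9826(0.9000 − x) = 21.80644
(23.9850 − 25.9826)x = -1.5779  ⇒  x = 0.78990, y = 0.11010
Mg-24: 78.99%, Mg-26: 11.01%.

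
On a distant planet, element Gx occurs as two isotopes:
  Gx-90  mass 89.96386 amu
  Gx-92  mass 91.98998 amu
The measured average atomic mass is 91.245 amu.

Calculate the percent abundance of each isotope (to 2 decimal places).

Gx-90: 36.77%, Gx-92: 63.23%

With x = fraction of Gx-90 (so Gx-92 is 1 − x):
89.96386·x + 91.98998·(1 − x) = 91.245
(89.96386 − 91.98998)·x = 91.245 − 91.98998
x = -0.74498 / -2.02612 = 0.36769 → 36.77% Gx-90, 63.23% Gx-92.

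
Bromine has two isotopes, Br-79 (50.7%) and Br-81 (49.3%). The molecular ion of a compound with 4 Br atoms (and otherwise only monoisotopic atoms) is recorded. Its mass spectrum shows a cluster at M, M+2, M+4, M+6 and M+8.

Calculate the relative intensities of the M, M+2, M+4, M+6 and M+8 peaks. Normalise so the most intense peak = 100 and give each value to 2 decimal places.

17.63 : 68.56 : 100.00 : 64.83 : 15.76

Each Br atom is independently Br-79 (p = 0.507) or Br-81 (q = 0.493); the cluster is the binomial expansion (p + q)^4.
P(M) = 0.507^4 = 0.066074
P(M+2) = 4 × 0.507^3 × 0.493^1 = 0.256999
P(M+4) = 6 × 0.507^2 × 0.493^2 = 0.374853
P(M+6) = 4 × 0.507^1 × 0.493^3 = 0.243001
P(M+8) = 0.493^4 = 0.059073
The M+4 peak is largest (0.374853); scaling to 100 gives 17.63 : 68.56 : 100.00 : 64.83 : 15.76.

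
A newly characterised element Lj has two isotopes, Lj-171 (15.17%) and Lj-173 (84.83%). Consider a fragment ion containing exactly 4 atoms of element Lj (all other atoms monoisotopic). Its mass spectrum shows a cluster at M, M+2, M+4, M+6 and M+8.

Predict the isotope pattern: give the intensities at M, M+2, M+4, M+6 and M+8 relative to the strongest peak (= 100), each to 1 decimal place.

Expanding (0.1517 + 0.8483)^4:
P(M) = 0.1517^4 = 0.000530
P(M+2) = 4 × 0.1517^3 × 0.8483^1 = 0.011846
P(M+4) = 6 × 0.1517^2 × 0.8483^2 = 0.099362
P(M+6) = 4 × 0.1517^1 × 0.8483^3 = 0.370420
P(M+8) = 0.8483^4 = 0.517843
The M+8 peak is largest (0.517843); scaling to 100 gives 0.1 : 2.3 : 19.2 : 71.5 : 100.0.

0.1 : 2.3 : 19.2 : 71.5 : 100.0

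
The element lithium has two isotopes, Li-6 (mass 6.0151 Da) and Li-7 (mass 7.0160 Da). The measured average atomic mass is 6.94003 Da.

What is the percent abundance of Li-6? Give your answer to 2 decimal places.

7.59%

Let x be the fractional abundance of Li-6; then Li-7 has abundance 1 − x.
6.0151·x + 7.0160·(1 − x) = 6.94003
(6.0151 − 7.0160)·x = 6.94003 − 7.0160
x = -0.07597 / -1.0009 = 0.07590 → 7.59% Li-6, 92.41% Li-7.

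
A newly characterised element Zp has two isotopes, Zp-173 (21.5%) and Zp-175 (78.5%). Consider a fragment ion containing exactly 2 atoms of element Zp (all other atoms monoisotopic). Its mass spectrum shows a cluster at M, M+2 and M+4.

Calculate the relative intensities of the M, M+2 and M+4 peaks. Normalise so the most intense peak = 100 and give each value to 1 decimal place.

7.5 : 54.8 : 100.0

The 2 Zp atoms are independent, so intensities follow the terms of (0.215 + 0.785)^2.
P(M) = 0.215^2 = 0.046225
P(M+2) = 2 × 0.215^1 × 0.785^1 = 0.337550
P(M+4) = 0.785^2 = 0.616225
The M+4 peak is largest (0.616225); scaling to 100 gives 7.5 : 54.8 : 100.0.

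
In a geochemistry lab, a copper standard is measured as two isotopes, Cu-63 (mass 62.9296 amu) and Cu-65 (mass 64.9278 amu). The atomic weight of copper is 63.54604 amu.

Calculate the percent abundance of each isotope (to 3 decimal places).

Let x be the fractional abundance of Cu-63; then Cu-65 has abundance 1 − x.
62.9296·x + 64.9278·(1 − x) = 63.54604
(62.9296 − 64.9278)·x = 63.54604 − 64.9278
x = -1.38176 / -1.9982 = 0.69150 → 69.150% Cu-63, 30.850% Cu-65.

Cu-63: 69.150%, Cu-65: 30.850%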